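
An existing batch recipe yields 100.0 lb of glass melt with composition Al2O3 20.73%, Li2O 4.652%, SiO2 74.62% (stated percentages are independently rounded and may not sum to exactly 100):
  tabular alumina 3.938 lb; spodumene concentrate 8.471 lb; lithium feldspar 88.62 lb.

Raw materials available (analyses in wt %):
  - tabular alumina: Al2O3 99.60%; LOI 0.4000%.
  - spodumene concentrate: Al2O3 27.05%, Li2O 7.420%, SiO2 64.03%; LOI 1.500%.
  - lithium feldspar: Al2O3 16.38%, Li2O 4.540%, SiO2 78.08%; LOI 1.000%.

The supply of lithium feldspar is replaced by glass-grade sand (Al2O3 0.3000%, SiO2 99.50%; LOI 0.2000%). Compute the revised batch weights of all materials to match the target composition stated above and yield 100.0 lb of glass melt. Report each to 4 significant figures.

Revised batch per 100.0 lb glass melt:
  tabular alumina: 3.682 lb
  spodumene concentrate: 62.70 lb
  glass-grade sand: 34.65 lb
Total batch = 101.0 lb; LOI loss = 1.025 lb

The whole derivation holds exact precision through every step. In-progress results are printed, rounded to four significant digits, across the worked steps; each reported value takes a single rounding. All derived quantities are re-derived at exact precision (net glass mass, the yield, the totals, ignition loss, the three compositions) from the batch weights at 100.0 lb of glass exactly as printed in the problem or answer text.
The oxide mass targets at 100.0 lb glass melt:
  Al2O3: 20.73% × 100.0 = 20.73 lb
  Li2O: 4.652% × 100.0 = 4.652 lb
  SiO2: 74.62% × 100.0 = 74.62 lb
Verifying the oxide balance using the reported weights, relative to the basis at hand (sum by sum, the targets are met modulo rounding of the values):
  Al2O3: 3.682·0.9960 + 62.70·0.2705 + 34.65·0.003000 = 20.73 lb (target 20.73 lb)
  Li2O: 62.70·0.07420 = 4.652 lb (target 4.652 lb)
  SiO2: 62.70·0.6403 + 34.65·0.9950 = 74.62 lb (target 74.62 lb)
Glass-mass sanity pass: the batch minus its LOI: 100.0 lb (the targets, summed, come to 100.0 lb; versus the stated basis of 100.0 lb — rounding explains the deltas).
Adding the batch up: Σ batch = 101.0 lb; LOI loss = Σ batch·LOI = 1.025 lb; the yield ratio, glass ÷ batch: 98.99%.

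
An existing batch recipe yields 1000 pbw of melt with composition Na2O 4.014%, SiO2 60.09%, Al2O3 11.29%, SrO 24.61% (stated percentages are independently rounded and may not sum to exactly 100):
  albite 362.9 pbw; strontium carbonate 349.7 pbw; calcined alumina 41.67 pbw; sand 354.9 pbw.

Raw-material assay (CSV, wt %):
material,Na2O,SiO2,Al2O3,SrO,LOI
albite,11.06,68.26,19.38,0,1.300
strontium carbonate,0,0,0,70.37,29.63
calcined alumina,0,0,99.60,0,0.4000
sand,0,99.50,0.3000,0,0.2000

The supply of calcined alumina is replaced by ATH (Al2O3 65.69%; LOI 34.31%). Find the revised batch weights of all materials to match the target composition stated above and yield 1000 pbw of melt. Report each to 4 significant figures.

Revised batch per 1000 pbw melt:
  albite: 362.9 pbw
  strontium carbonate: 349.7 pbw
  ATH: 63.17 pbw
  sand: 354.9 pbw
Total batch = 1131 pbw; LOI loss = 130.7 pbw

In-progress results are printed, with 4-significant-figure rounding, as written; every computation holds full float precision all the way through. A single rounding finalizes every reported figure. All derived quantities (LOI, glass mass, four oxide percentages, the totals, the yield) are re-derived using the weight values at 1000 pbw of glass in full precision precisely as stated by question or answer.
Per-oxide target masses for 1000 pbw melt:
  Na2O: 4.014% × 1000 = 40.14 pbw
  SiO2: 60.09% × 1000 = 600.9 pbw
  Al2O3: 11.29% × 1000 = 112.9 pbw
  SrO: 24.61% × 1000 = 246.1 pbw
Mass-balance tally per oxide applying the batch weights above, relative to the basis at hand (summed amounts equal target values net of answer rounding effects):
  Na2O: 362.9·0.1106 = 40.14 pbw (target 40.14 pbw)
  SiO2: 362.9·0.6826 + 354.9·0.9950 = 600.8 pbw (target 600.9 pbw)
  Al2O3: 362.9·0.1938 + 63.17·0.6569 + 354.9·0.003000 = 112.9 pbw (target 112.9 pbw)
  SrO: 349.7·0.7037 = 246.1 pbw (target 246.1 pbw)
The glass-mass cross-check: whole batch net of LOI = 1000 pbw (per-oxide target masses sum to 1000 pbw; the stated basis being 1000 pbw — any gap is answer rounding).
Batch total: Σ batch = 1131 pbw; LOI loss = Σ batch·LOI = 130.7 pbw; as yield: glass ÷ batch → 88.44%.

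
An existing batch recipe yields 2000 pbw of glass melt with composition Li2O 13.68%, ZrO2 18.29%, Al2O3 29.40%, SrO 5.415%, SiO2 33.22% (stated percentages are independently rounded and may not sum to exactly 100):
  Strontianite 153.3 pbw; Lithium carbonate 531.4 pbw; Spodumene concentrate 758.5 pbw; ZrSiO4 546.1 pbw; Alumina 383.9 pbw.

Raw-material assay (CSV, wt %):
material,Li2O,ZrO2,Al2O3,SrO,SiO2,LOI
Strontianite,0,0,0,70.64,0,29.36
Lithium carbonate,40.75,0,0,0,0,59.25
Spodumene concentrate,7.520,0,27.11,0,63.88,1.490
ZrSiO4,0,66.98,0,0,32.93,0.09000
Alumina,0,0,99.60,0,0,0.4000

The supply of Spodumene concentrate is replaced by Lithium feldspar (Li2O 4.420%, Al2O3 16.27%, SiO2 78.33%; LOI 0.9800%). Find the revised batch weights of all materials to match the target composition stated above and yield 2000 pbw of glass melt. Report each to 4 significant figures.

The working math carries full float precision in every operation. Rounding to four significant digits extends to every intermediate as printed; every reported result is rounded a single time; derived quantities, including totals, ignition loss, five oxide percentages, net glass mass, yield, are computed using the weight values for 2000 pbw of glass in full precision, precisely as stated by the question or the answer.
Per-oxide target masses for 2000 pbw glass melt:
  Li2O: 13.68% × 2000 = 273.6 pbw
  ZrO2: 18.29% × 2000 = 365.8 pbw
  Al2O3: 29.40% × 2000 = 588.0 pbw
  SrO: 5.415% × 2000 = 108.3 pbw
  SiO2: 33.22% × 2000 = 664.4 pbw
Mass-balance tally per oxide per the reported batch figures, under the basis named above (sum by sum, the targets are met up to rounding of the answer):
  Li2O: 604.3·0.4075 + 618.6·0.04420 = 273.6 pbw (target 273.6 pbw)
  ZrO2: 546.1·0.6698 = 365.8 pbw (target 365.8 pbw)
  Al2O3: 618.6·0.1627 + 489.3·0.9960 = 588.0 pbw (target 588.0 pbw)
  SrO: 153.3·0.7064 = 108.3 pbw (target 108.3 pbw)
  SiO2: 618.6·0.7833 + 546.1·0.3293 = 664.4 pbw (target 664.4 pbw)
Auditing the glass mass value: net batch after ignition = 2000 pbw (the Σ of target masses is 2000 pbw; stated basis 2000 pbw — any gap is answer rounding).
Batch grand total — Σ batch = 2412 pbw; ignition loss, Σ(batch × LOI) = 411.6 pbw; yield = glass ÷ total batch = 82.93%.

Revised batch per 2000 pbw glass melt:
  Strontianite: 153.3 pbw
  Lithium carbonate: 604.3 pbw
  Lithium feldspar: 618.6 pbw
  ZrSiO4: 546.1 pbw
  Alumina: 489.3 pbw
Total batch = 2412 pbw; LOI loss = 411.6 pbw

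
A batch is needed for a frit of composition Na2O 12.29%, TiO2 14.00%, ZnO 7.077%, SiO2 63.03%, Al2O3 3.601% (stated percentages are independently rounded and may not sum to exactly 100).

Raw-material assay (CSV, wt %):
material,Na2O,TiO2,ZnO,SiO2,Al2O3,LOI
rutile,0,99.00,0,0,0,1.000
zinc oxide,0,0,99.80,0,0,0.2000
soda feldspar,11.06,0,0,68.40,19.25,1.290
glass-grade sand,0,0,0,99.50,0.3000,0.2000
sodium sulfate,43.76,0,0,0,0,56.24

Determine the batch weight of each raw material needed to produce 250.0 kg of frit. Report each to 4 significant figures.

All arithmetic keeps full precision in all steps — mid-chain values are shown, with 4-significant-figure rounding, as written. Every reported figure is rounded exactly once. All derived quantities (the five compositions, net glass mass, the totals, yield, ignition loss) are recomputed in exact precision from the weighed amounts at 250.0 kg of glass as quoted within the problem or the answer.
Target masses of each oxide per 250.0 kg frit:
  Na2O: 12.29% × 250.0 = 30.72 kg
  TiO2: 14.00% × 250.0 = 35.00 kg
  ZnO: 7.077% × 250.0 = 17.69 kg
  SiO2: 63.03% × 250.0 = 157.6 kg
  Al2O3: 3.601% × 250.0 = 9.002 kg
Oxide-by-oxide audit given the weights on record, per the basis as stated (sum by sum, the targets are met exact up to rounding of places):
  Na2O: 44.78·0.1106 + 58.90·0.4376 = 30.73 kg (target 30.72 kg)
  TiO2: 35.35·0.9900 = 35.00 kg (target 35.00 kg)
  ZnO: 17.73·0.9980 = 17.69 kg (target 17.69 kg)
  SiO2: 44.78·0.6840 + 127.6·0.9950 = 157.6 kg (target 157.6 kg)
  Al2O3: 44.78·0.1925 + 127.6·0.003000 = 9.003 kg (target 9.002 kg)
Mass balance on the glass: total batch − LOI = 250.0 kg (summing oxide targets gives 250.0 kg; stated basis 250.0 kg — deltas are rounding alone).
Batch total: Σ batch = 284.4 kg; LOI loss = Σ batch·LOI = 34.35 kg; as yield: glass ÷ batch → 87.92%.

Batch per 250.0 kg frit:
  rutile: 35.35 kg
  zinc oxide: 17.73 kg
  soda feldspar: 44.78 kg
  glass-grade sand: 127.6 kg
  sodium sulfate: 58.90 kg
Total batch = 284.4 kg; LOI loss = 34.35 kg; yield = 87.92%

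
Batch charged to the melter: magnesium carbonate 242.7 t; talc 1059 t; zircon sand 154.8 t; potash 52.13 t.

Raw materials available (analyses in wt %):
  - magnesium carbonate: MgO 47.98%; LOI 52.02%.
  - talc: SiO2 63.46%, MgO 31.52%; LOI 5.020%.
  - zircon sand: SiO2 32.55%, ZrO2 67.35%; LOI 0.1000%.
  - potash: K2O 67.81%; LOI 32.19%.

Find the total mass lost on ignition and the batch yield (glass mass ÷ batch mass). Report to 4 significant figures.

Working values are displayed (rounded to 4 significant digits) within the worked lines. All internal work holds full float precision from first step to last. A single rounding finalizes every reported figure. All derived quantities (LOI, glass mass, the totals, yield, the four compositions) are computed at exact precision from the batch weights on 1312 t of glass exactly as shown in the problem or answer text.
Material-by-material LOI:
  magnesium carbonate: 242.7 × 0.5202 = 126.3 t
  talc: 1059 × 0.05020 = 53.16 t
  zircon sand: 154.8 × 0.001000 = 0.1548 t
  potash: 52.13 × 0.3219 = 16.78 t
Total LOI = 196.3 t
Glass = batch − LOI = 1509 − 196.3 = 1312 t

LOI loss = 196.3 t; glass = 1312 t; yield = 86.98%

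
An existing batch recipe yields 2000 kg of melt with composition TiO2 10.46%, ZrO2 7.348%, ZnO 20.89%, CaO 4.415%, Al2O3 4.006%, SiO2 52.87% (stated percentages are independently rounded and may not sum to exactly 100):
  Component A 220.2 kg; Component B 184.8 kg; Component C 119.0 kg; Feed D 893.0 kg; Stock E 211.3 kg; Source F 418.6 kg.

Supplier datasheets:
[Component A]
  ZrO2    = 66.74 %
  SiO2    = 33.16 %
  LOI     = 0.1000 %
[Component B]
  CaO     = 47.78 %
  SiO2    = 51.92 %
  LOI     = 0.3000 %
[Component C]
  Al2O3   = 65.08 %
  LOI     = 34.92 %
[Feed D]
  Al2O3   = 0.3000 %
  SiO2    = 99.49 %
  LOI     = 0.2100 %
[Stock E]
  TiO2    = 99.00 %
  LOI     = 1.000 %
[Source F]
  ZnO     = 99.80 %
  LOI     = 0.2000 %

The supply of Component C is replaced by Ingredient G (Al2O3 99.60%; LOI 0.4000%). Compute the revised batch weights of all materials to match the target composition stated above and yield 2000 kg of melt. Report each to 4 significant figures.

Revised batch per 2000 kg melt:
  Component A: 220.2 kg
  Component B: 184.8 kg
  Ingredient G: 77.75 kg
  Feed D: 893.0 kg
  Stock E: 211.3 kg
  Source F: 418.6 kg
Total batch = 2006 kg; LOI loss = 5.911 kg

Values along the way appear rounded off to 4 significant figures across the worked steps — the whole derivation maintains full precision end to end. Exactly one rounding goes into every reported figure; the derived quantities, which include glass mass, LOI, yield, totals, six oxide percentages, are rebuilt in exact precision, as set out in the problem or answer text, from the weighed amounts at 2000 kg of glass.
Target oxide masses per 2000 kg melt:
  TiO2: 10.46% × 2000 = 209.2 kg
  ZrO2: 7.348% × 2000 = 147.0 kg
  ZnO: 20.89% × 2000 = 417.8 kg
  CaO: 4.415% × 2000 = 88.30 kg
  Al2O3: 4.006% × 2000 = 80.12 kg
  SiO2: 52.87% × 2000 = 1057 kg
Checking each oxide sum working from each reported weight, for the quoted basis mass (summed amounts equal target values within answer rounding):
  TiO2: 211.3·0.9900 = 209.2 kg (target 209.2 kg)
  ZrO2: 220.2·0.6674 = 147.0 kg (target 147.0 kg)
  ZnO: 418.6·0.9980 = 417.8 kg (target 417.8 kg)
  CaO: 184.8·0.4778 = 88.30 kg (target 88.30 kg)
  Al2O3: 77.75·0.9960 + 893.0·0.003000 = 80.12 kg (target 80.12 kg)
  SiO2: 220.2·0.3316 + 184.8·0.5192 + 893.0·0.9949 = 1057 kg (target 1057 kg)
Auditing the glass mass value: Σ batch − LOI loss = 2000 kg (summing oxide targets gives 2000 kg; with the basis standing at 2000 kg — gaps are rounding artifacts).
Batch total: Σ batch = 2006 kg; ignition loss, Σ(batch × LOI) = 5.911 kg; the yield ratio, glass ÷ batch: 99.71%.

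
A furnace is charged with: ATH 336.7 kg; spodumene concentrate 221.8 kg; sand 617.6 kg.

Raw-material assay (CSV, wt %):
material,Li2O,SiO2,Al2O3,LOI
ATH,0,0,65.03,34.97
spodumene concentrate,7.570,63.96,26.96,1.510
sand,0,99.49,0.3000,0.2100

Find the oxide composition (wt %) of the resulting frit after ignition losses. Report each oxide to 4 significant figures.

Glass mass = 1054 kg (batch 1176 − LOI 122.4).
Composition: Li2O 1.593%, SiO2 71.78%, Al2O3 26.63%

Rounding to four significant digits applies to every mid-chain value as shown; all arithmetic runs at full float precision throughout. Exactly one rounding is applied to each reported number — derived quantities, including the yield, the totals, glass mass, three oxide percentages, ignition loss, are recomputed from the batch weights for 1054 kg of glass at full precision exactly as printed in the problem or the answer.
Oxide masses out of the charge:
  Li2O: 221.8·0.07570 = 16.79 kg
  SiO2: 221.8·0.6396 + 617.6·0.9949 = 756.3 kg
  Al2O3: 336.7·0.6503 + 221.8·0.2696 + 617.6·0.003000 = 280.6 kg
LOI: 336.7·0.3497 + 221.8·0.01510 + 617.6·0.002100 = 122.4 kg
Glass mass = batch − LOI = 1176 − 122.4 = 1054 kg (= Σ oxide masses)
percent share: oxide ÷ glass, ×100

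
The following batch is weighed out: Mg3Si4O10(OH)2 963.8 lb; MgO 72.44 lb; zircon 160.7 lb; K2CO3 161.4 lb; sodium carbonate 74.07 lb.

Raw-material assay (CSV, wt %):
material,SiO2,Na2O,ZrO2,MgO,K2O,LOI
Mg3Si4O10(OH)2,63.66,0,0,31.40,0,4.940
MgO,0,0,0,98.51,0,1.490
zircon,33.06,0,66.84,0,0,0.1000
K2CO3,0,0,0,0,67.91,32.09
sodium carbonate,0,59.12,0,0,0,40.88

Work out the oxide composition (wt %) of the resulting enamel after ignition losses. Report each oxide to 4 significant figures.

All arithmetic keeps exact precision in all steps. Values along the way are shown, rounded to four significant digits, within the worked lines; every reported value is rounded a single time. Derived quantities, including LOI, the five compositions, net glass mass, yield, the totals, are re-derived from the weighed amounts for 1301 lb of glass in full float precision, as written in the problem or the answer.
Oxide-by-oxide delivered mass:
  SiO2: 963.8·0.6366 + 160.7·0.3306 = 666.7 lb
  Na2O: 74.07·0.5912 = 43.79 lb
  ZrO2: 160.7·0.6684 = 107.4 lb
  MgO: 963.8·0.3140 + 72.44·0.9851 = 374.0 lb
  K2O: 161.4·0.6791 = 109.6 lb
LOI: 963.8·0.04940 + 72.44·0.01490 + 160.7·0.001000 + 161.4·0.3209 + 74.07·0.4088 = 130.9 lb
Resulting glass, batch − LOI: 1432 − 130.9 = 1301 lb (consistent with Σ oxide mass)
oxide / glass × 100 gives the wt %

Glass mass = 1301 lb (batch 1432 − LOI 130.9).
Composition: SiO2 51.22%, Na2O 3.365%, ZrO2 8.253%, MgO 28.74%, K2O 8.422%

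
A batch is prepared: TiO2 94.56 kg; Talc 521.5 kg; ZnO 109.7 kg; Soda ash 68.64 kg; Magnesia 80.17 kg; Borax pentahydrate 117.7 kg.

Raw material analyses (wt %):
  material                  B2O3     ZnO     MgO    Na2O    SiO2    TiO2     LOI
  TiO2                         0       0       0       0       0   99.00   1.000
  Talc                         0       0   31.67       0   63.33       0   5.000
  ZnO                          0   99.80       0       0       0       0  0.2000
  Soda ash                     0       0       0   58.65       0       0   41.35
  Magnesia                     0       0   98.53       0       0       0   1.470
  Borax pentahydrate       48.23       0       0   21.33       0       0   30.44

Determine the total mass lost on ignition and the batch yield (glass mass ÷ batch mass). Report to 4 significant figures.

Intermediates are displayed rounded to 4 significant digits. Each numeric step holds full precision at each step — exactly one rounding goes into every reported result; the derived quantities, which include the six compositions, ignition loss, totals, glass mass, yield, are carried in exact precision, exactly as shown in problem or answer, from the weighed amounts for 899.6 kg of glass.
Material-by-material LOI:
  TiO2: 94.56 × 0.01000 = 0.9456 kg
  Talc: 521.5 × 0.05000 = 26.08 kg
  ZnO: 109.7 × 0.002000 = 0.2194 kg
  Soda ash: 68.64 × 0.4135 = 28.38 kg
  Magnesia: 80.17 × 0.01470 = 1.178 kg
  Borax pentahydrate: 117.7 × 0.3044 = 35.83 kg
Total LOI = 92.63 kg
Glass = batch − LOI = 992.3 − 92.63 = 899.6 kg

LOI loss = 92.63 kg; glass = 899.6 kg; yield = 90.66%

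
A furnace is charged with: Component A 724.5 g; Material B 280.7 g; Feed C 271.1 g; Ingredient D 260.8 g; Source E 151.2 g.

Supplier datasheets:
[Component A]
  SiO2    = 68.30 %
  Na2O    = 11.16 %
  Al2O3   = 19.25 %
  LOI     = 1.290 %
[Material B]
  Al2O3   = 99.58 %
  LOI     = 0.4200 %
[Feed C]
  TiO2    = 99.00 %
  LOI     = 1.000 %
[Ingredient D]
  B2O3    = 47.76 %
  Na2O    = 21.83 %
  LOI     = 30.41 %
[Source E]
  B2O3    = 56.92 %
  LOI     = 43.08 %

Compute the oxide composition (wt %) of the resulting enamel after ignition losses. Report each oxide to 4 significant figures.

Glass mass = 1531 g (batch 1688 − LOI 157.7).
Composition: B2O3 13.76%, SiO2 32.33%, Na2O 9.002%, Al2O3 27.37%, TiO2 17.53%

In-progress results are shown (rounded to four significant digits) within the worked lines — the working math carries full precision throughout. Every reported number carries a single rounding — the derived quantities are rebuilt at full float precision (net glass mass, five oxide percentages, the totals, the yield, LOI) starting from the weights for 1531 g of glass as written in either problem or answer.
Per-oxide mass from batch:
  B2O3: 260.8·0.4776 + 151.2·0.5692 = 210.6 g
  SiO2: 724.5·0.6830 = 494.8 g
  Na2O: 724.5·0.1116 + 260.8·0.2183 = 137.8 g
  Al2O3: 724.5·0.1925 + 280.7·0.9958 = 419.0 g
  TiO2: 271.1·0.9900 = 268.4 g
LOI: 724.5·0.01290 + 280.7·0.004200 + 271.1·0.01000 + 260.8·0.3041 + 151.2·0.4308 = 157.7 g
batch − LOI leaves glass = 1688 − 157.7 = 1531 g (consistent with Σ oxide mass)
wt %: oxide over glass, times 100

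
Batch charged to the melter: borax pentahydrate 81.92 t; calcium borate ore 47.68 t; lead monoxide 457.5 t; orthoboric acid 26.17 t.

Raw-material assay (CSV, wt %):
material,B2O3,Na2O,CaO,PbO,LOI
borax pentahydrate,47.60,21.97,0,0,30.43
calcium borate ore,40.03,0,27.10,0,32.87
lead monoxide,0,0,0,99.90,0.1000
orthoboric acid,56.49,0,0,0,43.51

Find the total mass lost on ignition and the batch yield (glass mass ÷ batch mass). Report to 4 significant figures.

Rounding to four significant digits governs every mid-chain value as displayed. The working math runs at exact precision at every stage. Each reported result takes exactly one rounding — derived quantities are recomputed at exact precision (net glass mass, the totals, yield, LOI, the four compositions) from the batch weights per 560.8 t of glass as set out in the problem or answer text.
Loss on ignition, line by line:
  borax pentahydrate: 81.92 × 0.3043 = 24.93 t
  calcium borate ore: 47.68 × 0.3287 = 15.67 t
  lead monoxide: 457.5 × 0.001000 = 0.4575 t
  orthoboric acid: 26.17 × 0.4351 = 11.39 t
Total LOI = 52.44 t
Glass = batch − LOI = 613.3 − 52.44 = 560.8 t

LOI loss = 52.44 t; glass = 560.8 t; yield = 91.45%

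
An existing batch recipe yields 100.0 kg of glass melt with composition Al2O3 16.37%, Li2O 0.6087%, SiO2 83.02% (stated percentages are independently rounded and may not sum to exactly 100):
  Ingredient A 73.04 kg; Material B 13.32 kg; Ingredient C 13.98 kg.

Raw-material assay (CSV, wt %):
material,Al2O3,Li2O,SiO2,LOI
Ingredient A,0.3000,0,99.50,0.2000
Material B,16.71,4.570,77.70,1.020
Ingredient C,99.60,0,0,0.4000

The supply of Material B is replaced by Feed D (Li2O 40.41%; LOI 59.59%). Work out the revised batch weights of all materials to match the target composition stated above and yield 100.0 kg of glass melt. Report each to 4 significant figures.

Revised batch per 100.0 kg glass melt:
  Ingredient A: 83.44 kg
  Feed D: 1.506 kg
  Ingredient C: 16.18 kg
Total batch = 101.1 kg; LOI loss = 1.129 kg

The whole derivation keeps full precision at each step; values along the way are printed rounded to four significant figures. A single rounding finalizes each reported value. Derived quantities, which include ignition loss, net glass mass, the three compositions, yield, totals, are rebuilt at full float precision, as given in either problem or answer, from the batch weights for 100.0 kg of glass.
Oxide-by-oxide targets in 100.0 kg glass melt:
  Al2O3: 16.37% × 100.0 = 16.37 kg
  Li2O: 0.6087% × 100.0 = 0.6087 kg
  SiO2: 83.02% × 100.0 = 83.02 kg
Balance tally, oxide-wise, working from each reported weight, against the basis in use (summed amounts equal target values once rounding is allowed for):
  Al2O3: 83.44·0.003000 + 16.18·0.9960 = 16.37 kg (target 16.37 kg)
  Li2O: 1.506·0.4041 = 0.6086 kg (target 0.6087 kg)
  SiO2: 83.44·0.9950 = 83.02 kg (target 83.02 kg)
Glass-mass closure: whole batch net of LOI = 100.0 kg (targets for the oxides total 100.0 kg; versus the stated basis of 100.0 kg — a pure rounding effect).
Adding the batch up: Σ batch = 101.1 kg; loss to ignition Σ batch·LOI = 1.129 kg; the yield ratio, glass ÷ batch: 98.88%.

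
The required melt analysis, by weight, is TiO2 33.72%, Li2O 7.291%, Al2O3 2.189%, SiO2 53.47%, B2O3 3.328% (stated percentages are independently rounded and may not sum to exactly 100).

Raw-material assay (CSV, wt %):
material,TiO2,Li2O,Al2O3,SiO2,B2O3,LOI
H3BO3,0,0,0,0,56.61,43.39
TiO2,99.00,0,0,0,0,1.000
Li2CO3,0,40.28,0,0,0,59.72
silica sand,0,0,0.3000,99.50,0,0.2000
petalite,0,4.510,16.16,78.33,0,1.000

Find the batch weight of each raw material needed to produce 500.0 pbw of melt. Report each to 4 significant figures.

Batch per 500.0 pbw melt:
  H3BO3: 29.39 pbw
  TiO2: 170.3 pbw
  Li2CO3: 83.37 pbw
  silica sand: 218.6 pbw
  petalite: 63.67 pbw
Total batch = 565.3 pbw; LOI loss = 65.32 pbw; yield = 88.45%

Each numeric step runs at full float precision from first step to last; the intermediate values appear, with 4-significant-digit rounding, when written out — each reported value includes exactly one rounding — derived quantities (the yield, five oxide percentages, glass mass, the totals, ignition loss) are computed in full float precision from the weighed amounts per 500.0 pbw of glass as set out in either problem or answer.
Oxide mass targets, per 500.0 pbw melt:
  TiO2: 33.72% × 500.0 = 168.6 pbw
  Li2O: 7.291% × 500.0 = 36.46 pbw
  Al2O3: 2.189% × 500.0 = 10.94 pbw
  SiO2: 53.47% × 500.0 = 267.4 pbw
  B2O3: 3.328% × 500.0 = 16.64 pbw
Sums-versus-targets review given the weights on record, versus the basis set out (target by target, the sums agree within answer rounding):
  TiO2: 170.3·0.9900 = 168.6 pbw (target 168.6 pbw)
  Li2O: 83.37·0.4028 + 63.67·0.04510 = 36.45 pbw (target 36.46 pbw)
  Al2O3: 218.6·0.003000 + 63.67·0.1616 = 10.94 pbw (target 10.94 pbw)
  SiO2: 218.6·0.9950 + 63.67·0.7833 = 267.4 pbw (target 267.4 pbw)
  B2O3: 29.39·0.5661 = 16.64 pbw (target 16.64 pbw)
Glass-mass bookkeeping: batch total minus LOI = 500.0 pbw (targets for the oxides total 500.0 pbw; against the stated basis, 500.0 pbw — deltas are rounding alone).
Total batch = Σ batch = 565.3 pbw; loss to ignition Σ batch·LOI = 65.32 pbw; the yield ratio, glass ÷ batch: 88.45%.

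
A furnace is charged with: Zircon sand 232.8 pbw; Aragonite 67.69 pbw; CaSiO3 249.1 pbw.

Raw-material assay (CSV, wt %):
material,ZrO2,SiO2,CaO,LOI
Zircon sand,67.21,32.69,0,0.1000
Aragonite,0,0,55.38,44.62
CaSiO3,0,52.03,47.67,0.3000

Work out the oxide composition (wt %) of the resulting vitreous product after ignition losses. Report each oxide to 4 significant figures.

Glass mass = 518.4 pbw (batch 549.6 − LOI 31.18).
Composition: ZrO2 30.18%, SiO2 39.68%, CaO 30.14%

Mid-chain values are displayed rounded to four significant digits alongside each step — all internal work runs at full float precision end to end; each reported result receives exactly one rounding; the derived quantities (totals, net glass mass, the yield, the three compositions, ignition loss) are re-derived from the batch weights for 518.4 pbw of glass at exact precision exactly as printed in problem or answer.
What the batch supplies per oxide:
  ZrO2: 232.8·0.6721 = 156.5 pbw
  SiO2: 232.8·0.3269 + 249.1·0.5203 = 205.7 pbw
  CaO: 67.69·0.5538 + 249.1·0.4767 = 156.2 pbw
LOI: 232.8·0.001000 + 67.69·0.4462 + 249.1·0.003000 = 31.18 pbw
Glass mass = batch − LOI = 549.6 − 31.18 = 518.4 pbw (equal to the oxide-mass sum)
percent share: oxide ÷ glass, ×100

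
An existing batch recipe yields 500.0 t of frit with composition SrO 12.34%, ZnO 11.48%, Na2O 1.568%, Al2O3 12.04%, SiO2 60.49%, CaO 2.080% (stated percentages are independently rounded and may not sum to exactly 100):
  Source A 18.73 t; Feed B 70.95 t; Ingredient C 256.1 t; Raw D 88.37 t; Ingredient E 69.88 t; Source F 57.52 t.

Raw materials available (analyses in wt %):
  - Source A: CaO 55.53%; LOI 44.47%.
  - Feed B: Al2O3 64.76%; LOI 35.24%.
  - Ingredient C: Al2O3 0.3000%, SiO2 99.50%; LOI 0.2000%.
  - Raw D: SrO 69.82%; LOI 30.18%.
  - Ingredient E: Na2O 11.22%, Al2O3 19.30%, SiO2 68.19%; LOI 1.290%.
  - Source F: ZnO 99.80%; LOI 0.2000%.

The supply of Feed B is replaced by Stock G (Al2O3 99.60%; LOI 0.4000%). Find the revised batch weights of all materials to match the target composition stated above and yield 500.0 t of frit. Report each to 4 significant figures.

Revised batch per 500.0 t frit:
  Source A: 18.73 t
  Stock G: 46.13 t
  Ingredient C: 256.1 t
  Raw D: 88.37 t
  Ingredient E: 69.88 t
  Source F: 57.52 t
Total batch = 536.7 t; LOI loss = 36.71 t

Intermediates are printed rounded to four significant figures in the working — each numeric step maintains exact precision through the solve — each reported figure is rounded exactly once — derived quantities, which include the yield, totals, LOI, six oxide percentages, glass mass, are re-derived at exact precision, exactly as shown in the problem or answer text, from the batch weights for 500.0 t of glass.
Per-oxide target masses for 500.0 t frit:
  SrO: 12.34% × 500.0 = 61.70 t
  ZnO: 11.48% × 500.0 = 57.40 t
  Na2O: 1.568% × 500.0 = 7.840 t
  Al2O3: 12.04% × 500.0 = 60.20 t
  SiO2: 60.49% × 500.0 = 302.4 t
  CaO: 2.080% × 500.0 = 10.40 t
Checking each oxide sum with the batch weights as given, under the basis named above (sums match the target masses inside rounding margins):
  SrO: 88.37·0.6982 = 61.70 t (target 61.70 t)
  ZnO: 57.52·0.9980 = 57.40 t (target 57.40 t)
  Na2O: 69.88·0.1122 = 7.841 t (target 7.840 t)
  Al2O3: 46.13·0.9960 + 256.1·0.003000 + 69.88·0.1930 = 60.20 t (target 60.20 t)
  SiO2: 256.1·0.9950 + 69.88·0.6819 = 302.5 t (target 302.4 t)
  CaO: 18.73·0.5553 = 10.40 t (target 10.40 t)
Glass-mass closure: whole batch net of LOI = 500.0 t (summing oxide targets gives 500.0 t; stated basis 500.0 t — a pure rounding effect).
Batch grand total — Σ batch = 536.7 t; LOI loss = Σ batch·LOI = 36.71 t; glass ÷ batch gives a yield of 93.16%.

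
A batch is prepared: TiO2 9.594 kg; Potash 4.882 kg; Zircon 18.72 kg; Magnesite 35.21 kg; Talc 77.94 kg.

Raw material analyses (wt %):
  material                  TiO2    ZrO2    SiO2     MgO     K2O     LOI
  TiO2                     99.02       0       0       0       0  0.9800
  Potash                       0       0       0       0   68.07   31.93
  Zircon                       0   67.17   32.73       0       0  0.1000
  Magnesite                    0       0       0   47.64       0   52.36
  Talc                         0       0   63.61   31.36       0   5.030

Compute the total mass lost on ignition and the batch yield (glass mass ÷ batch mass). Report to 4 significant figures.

LOI loss = 24.03 kg; glass = 122.3 kg; yield = 83.58%

All internal work runs at full float precision all the way through — in-progress results are shown with 4-significant-figure rounding in the printout; every reported number is rounded only once. All derived quantities are recomputed starting from the weights on 122.3 kg of glass at full precision (glass mass, ignition loss, yield, the five compositions, the totals) as quoted within the problem or answer text.
Per-material ignition loss:
  TiO2: 9.594 × 0.009800 = 0.09402 kg
  Potash: 4.882 × 0.3193 = 1.559 kg
  Zircon: 18.72 × 0.001000 = 0.01872 kg
  Magnesite: 35.21 × 0.5236 = 18.44 kg
  Talc: 77.94 × 0.05030 = 3.920 kg
Total LOI = 24.03 kg
Glass = batch − LOI = 146.3 − 24.03 = 122.3 kg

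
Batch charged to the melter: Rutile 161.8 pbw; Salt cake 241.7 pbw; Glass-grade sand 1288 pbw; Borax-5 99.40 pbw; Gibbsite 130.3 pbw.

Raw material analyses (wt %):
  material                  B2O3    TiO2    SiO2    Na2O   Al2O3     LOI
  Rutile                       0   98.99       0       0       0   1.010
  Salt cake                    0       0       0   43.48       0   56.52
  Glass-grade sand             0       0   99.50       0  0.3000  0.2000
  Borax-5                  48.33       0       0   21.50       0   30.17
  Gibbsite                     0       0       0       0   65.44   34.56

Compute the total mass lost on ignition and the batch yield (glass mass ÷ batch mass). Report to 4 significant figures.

LOI loss = 215.8 pbw; glass = 1705 pbw; yield = 88.77%

All arithmetic carries exact precision all the way through; the intermediate values are displayed with 4-significant-digit rounding alongside each step. Each reported value takes just one rounding — the derived quantities, including ignition loss, the five compositions, the yield, net glass mass, the totals, are recomputed from the batch weights per 1705 pbw of glass at full float precision as set out in the question or the answer.
Material-by-material LOI:
  Rutile: 161.8 × 0.01010 = 1.634 pbw
  Salt cake: 241.7 × 0.5652 = 136.6 pbw
  Glass-grade sand: 1288 × 0.002000 = 2.576 pbw
  Borax-5: 99.40 × 0.3017 = 29.99 pbw
  Gibbsite: 130.3 × 0.3456 = 45.03 pbw
Total LOI = 215.8 pbw
Glass = batch − LOI = 1921 − 215.8 = 1705 pbw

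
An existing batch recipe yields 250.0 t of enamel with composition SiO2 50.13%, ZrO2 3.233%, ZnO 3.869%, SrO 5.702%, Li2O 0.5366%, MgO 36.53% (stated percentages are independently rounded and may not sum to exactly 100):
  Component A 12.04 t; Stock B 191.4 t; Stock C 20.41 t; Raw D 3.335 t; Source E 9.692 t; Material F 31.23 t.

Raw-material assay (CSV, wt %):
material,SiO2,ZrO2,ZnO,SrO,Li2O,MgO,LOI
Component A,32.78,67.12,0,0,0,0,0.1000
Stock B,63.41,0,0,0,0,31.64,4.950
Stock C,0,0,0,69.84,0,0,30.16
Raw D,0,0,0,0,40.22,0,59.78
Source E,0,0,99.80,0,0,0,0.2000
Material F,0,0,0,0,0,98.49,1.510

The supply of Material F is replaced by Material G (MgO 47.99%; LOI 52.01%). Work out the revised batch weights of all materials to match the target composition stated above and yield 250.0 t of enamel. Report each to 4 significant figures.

Values along the way are printed, with 4-significant-digit rounding, on the page; exact precision is maintained at every stage; exactly one rounding is applied to every reported result. Derived quantities are re-derived in full precision (the totals, the yield, glass mass, the six compositions, ignition loss) starting from the weights for 250.0 t of glass as given in question or answer.
The oxide mass targets at 250.0 t enamel:
  SiO2: 50.13% × 250.0 = 125.3 t
  ZrO2: 3.233% × 250.0 = 8.082 t
  ZnO: 3.869% × 250.0 = 9.672 t
  SrO: 5.702% × 250.0 = 14.26 t
  Li2O: 0.5366% × 250.0 = 1.341 t
  MgO: 36.53% × 250.0 = 91.32 t
Oxide-by-oxide audit using the reported weights, for the quoted basis mass (sum by sum, the targets are met within answer rounding):
  SiO2: 12.04·0.3278 + 191.4·0.6341 = 125.3 t (target 125.3 t)
  ZrO2: 12.04·0.6712 = 8.081 t (target 8.082 t)
  ZnO: 9.692·0.9980 = 9.673 t (target 9.672 t)
  SrO: 20.41·0.6984 = 14.25 t (target 14.26 t)
  Li2O: 3.335·0.4022 = 1.341 t (target 1.341 t)
  MgO: 191.4·0.3164 + 64.10·0.4799 = 91.32 t (target 91.32 t)
Glass mass check: batch Σ − ignition loss = 250.0 t (per-oxide target masses sum to 250.0 t; with the basis standing at 250.0 t — gaps are rounding artifacts).
Adding the batch up: Σ batch = 301.0 t; LOI removed, Σ of batch·LOI: 50.99 t; glass ÷ batch gives a yield of 83.06%.

Revised batch per 250.0 t enamel:
  Component A: 12.04 t
  Stock B: 191.4 t
  Stock C: 20.41 t
  Raw D: 3.335 t
  Source E: 9.692 t
  Material G: 64.10 t
Total batch = 301.0 t; LOI loss = 50.99 t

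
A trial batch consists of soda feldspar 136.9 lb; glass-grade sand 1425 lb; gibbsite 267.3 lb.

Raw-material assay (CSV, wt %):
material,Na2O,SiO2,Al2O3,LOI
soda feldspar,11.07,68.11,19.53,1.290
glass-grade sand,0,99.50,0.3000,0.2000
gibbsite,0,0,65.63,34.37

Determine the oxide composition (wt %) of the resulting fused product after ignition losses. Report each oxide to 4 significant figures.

Glass mass = 1733 lb (batch 1829 − LOI 96.49).
Composition: Na2O 0.8746%, SiO2 87.21%, Al2O3 11.91%

All arithmetic carries full precision at all times. Mid-chain values are shown (rounded to four significant digits) at each printed step — every reported value is rounded a single time — derived quantities, which include glass mass, the yield, three oxide percentages, the totals, ignition loss, are rebuilt in full precision, as they appear in either problem or answer, starting from the weights per 1733 lb of glass.
Oxide-by-oxide delivered mass:
  Na2O: 136.9·0.1107 = 15.15 lb
  SiO2: 136.9·0.6811 + 1425·0.9950 = 1511 lb
  Al2O3: 136.9·0.1953 + 1425·0.003000 + 267.3·0.6563 = 206.4 lb
LOI: 136.9·0.01290 + 1425·0.002000 + 267.3·0.3437 = 96.49 lb
Glass mass = batch − LOI = 1829 − 96.49 = 1733 lb (= the summed oxide contributions)
percent share: oxide ÷ glass, ×100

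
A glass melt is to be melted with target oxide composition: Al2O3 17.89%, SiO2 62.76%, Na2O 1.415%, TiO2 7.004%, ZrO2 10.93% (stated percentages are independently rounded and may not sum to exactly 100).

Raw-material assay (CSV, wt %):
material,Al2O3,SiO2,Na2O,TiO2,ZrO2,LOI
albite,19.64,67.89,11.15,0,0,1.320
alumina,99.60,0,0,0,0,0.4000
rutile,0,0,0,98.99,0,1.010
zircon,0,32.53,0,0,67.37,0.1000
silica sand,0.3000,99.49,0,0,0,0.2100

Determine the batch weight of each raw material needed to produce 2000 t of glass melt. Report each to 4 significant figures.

Batch per 2000 t glass melt:
  albite: 253.8 t
  alumina: 306.2 t
  rutile: 141.5 t
  zircon: 324.5 t
  silica sand: 982.3 t
Total batch = 2008 t; LOI loss = 8.391 t; yield = 99.58%

Rounding to four significant digits governs every mid-chain value as printed; every computation holds exact precision from start to finish; every reported number carries a single rounding; all derived quantities, which include yield, the five compositions, totals, LOI, net glass mass, are rebuilt at full float precision, as written in the problem or answer text, using the weight values per 2000 t of glass.
Target oxide masses per 2000 t glass melt:
  Al2O3: 17.89% × 2000 = 357.8 t
  SiO2: 62.76% × 2000 = 1255 t
  Na2O: 1.415% × 2000 = 28.30 t
  TiO2: 7.004% × 2000 = 140.1 t
  ZrO2: 10.93% × 2000 = 218.6 t
Oxide-by-oxide audit given the weights on record, relative to the basis at hand (sums match the target masses within answer rounding):
  Al2O3: 253.8·0.1964 + 306.2·0.9960 + 982.3·0.003000 = 357.8 t (target 357.8 t)
  SiO2: 253.8·0.6789 + 324.5·0.3253 + 982.3·0.9949 = 1255 t (target 1255 t)
  Na2O: 253.8·0.1115 = 28.30 t (target 28.30 t)
  TiO2: 141.5·0.9899 = 140.1 t (target 140.1 t)
  ZrO2: 324.5·0.6737 = 218.6 t (target 218.6 t)
Glass-mass bookkeeping: batch total minus LOI = 2000 t (targets for the oxides total 2000 t; stated basis 2000 t — any gap is answer rounding).
Total batch = Σ batch = 2008 t; loss to ignition Σ batch·LOI = 8.391 t; yield: glass divided by total = 99.58%.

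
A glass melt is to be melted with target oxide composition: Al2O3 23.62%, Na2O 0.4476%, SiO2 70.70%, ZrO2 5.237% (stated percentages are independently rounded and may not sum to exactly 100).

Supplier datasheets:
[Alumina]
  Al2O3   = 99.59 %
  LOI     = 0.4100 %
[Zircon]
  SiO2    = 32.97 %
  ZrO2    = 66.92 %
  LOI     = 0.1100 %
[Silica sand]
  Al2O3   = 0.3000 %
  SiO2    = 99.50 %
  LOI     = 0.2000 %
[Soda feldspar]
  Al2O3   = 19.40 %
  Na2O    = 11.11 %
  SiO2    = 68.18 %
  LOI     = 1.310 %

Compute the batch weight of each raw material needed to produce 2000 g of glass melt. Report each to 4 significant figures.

In-progress results are shown rounded to 4 significant figures on the page; all internal work maintains full float precision all the way through — every reported figure is rounded exactly once. The derived quantities, including yield, ignition loss, the totals, four oxide percentages, glass mass, are computed from the batch weights per 2000 g of glass in full float precision, exactly as printed in either problem or answer.
Target masses of each oxide per 2000 g glass melt:
  Al2O3: 23.62% × 2000 = 472.4 g
  Na2O: 0.4476% × 2000 = 8.952 g
  SiO2: 70.70% × 2000 = 1414 g
  ZrO2: 5.237% × 2000 = 104.7 g
Oxide-by-oxide audit applying the batch weights above, relative to the basis at hand (delivered sums recover each target exact up to rounding of places):
  Al2O3: 454.7·0.9959 + 1314·0.003000 + 80.58·0.1940 = 472.4 g (target 472.4 g)
  Na2O: 80.58·0.1111 = 8.952 g (target 8.952 g)
  SiO2: 156.5·0.3297 + 1314·0.9950 + 80.58·0.6818 = 1414 g (target 1414 g)
  ZrO2: 156.5·0.6692 = 104.7 g (target 104.7 g)
The glass-mass cross-check: Σ batch − LOI loss = 2000 g (the Σ of target masses is 2000 g; basis as stated: 2000 g — any gap is answer rounding).
Total batch = Σ batch = 2006 g; Σ batch·LOI gives LOI loss = 5.720 g; the yield ratio, glass ÷ batch: 99.71%.

Batch per 2000 g glass melt:
  Alumina: 454.7 g
  Zircon: 156.5 g
  Silica sand: 1314 g
  Soda feldspar: 80.58 g
Total batch = 2006 g; LOI loss = 5.720 g; yield = 99.71%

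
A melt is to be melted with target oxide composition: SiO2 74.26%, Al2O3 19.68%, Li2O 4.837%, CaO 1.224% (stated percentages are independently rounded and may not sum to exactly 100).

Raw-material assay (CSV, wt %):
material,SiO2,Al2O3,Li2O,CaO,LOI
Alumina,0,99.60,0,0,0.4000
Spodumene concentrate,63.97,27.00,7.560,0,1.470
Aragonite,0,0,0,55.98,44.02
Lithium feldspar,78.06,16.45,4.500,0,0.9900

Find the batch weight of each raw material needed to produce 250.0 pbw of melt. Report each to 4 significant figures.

Batch per 250.0 pbw melt:
  Alumina: 5.244 pbw
  Spodumene concentrate: 35.90 pbw
  Aragonite: 5.466 pbw
  Lithium feldspar: 208.4 pbw
Total batch = 255.0 pbw; LOI loss = 5.018 pbw; yield = 98.03%

Intermediates are displayed, rounded to four significant figures, between the steps. Full float precision is kept through the solve. Exactly one rounding goes into every reported figure. The derived quantities (LOI, glass mass, the yield, four oxide percentages, the totals) are rebuilt in exact precision from the batch weights at 250.0 pbw of glass, as they appear in the problem or answer text.
Target oxide masses per 250.0 pbw melt:
  SiO2: 74.26% × 250.0 = 185.6 pbw
  Al2O3: 19.68% × 250.0 = 49.20 pbw
  Li2O: 4.837% × 250.0 = 12.09 pbw
  CaO: 1.224% × 250.0 = 3.060 pbw
Balance tally, oxide-wise, applying the batch weights above, under the basis named above (each sum matches its target mass net of answer rounding effects):
  SiO2: 35.90·0.6397 + 208.4·0.7806 = 185.6 pbw (target 185.6 pbw)
  Al2O3: 5.244·0.9960 + 35.90·0.2700 + 208.4·0.1645 = 49.20 pbw (target 49.20 pbw)
  Li2O: 35.90·0.07560 + 208.4·0.04500 = 12.09 pbw (target 12.09 pbw)
  CaO: 5.466·0.5598 = 3.060 pbw (target 3.060 pbw)
Glass-mass bookkeeping: batch total minus LOI = 250.0 pbw (oxide target masses add up to 250.0 pbw; the stated basis being 250.0 pbw — gaps are rounding artifacts).
Whole-batch sum: Σ batch = 255.0 pbw; Σ batch·LOI gives LOI loss = 5.018 pbw; as yield: glass ÷ batch → 98.03%.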